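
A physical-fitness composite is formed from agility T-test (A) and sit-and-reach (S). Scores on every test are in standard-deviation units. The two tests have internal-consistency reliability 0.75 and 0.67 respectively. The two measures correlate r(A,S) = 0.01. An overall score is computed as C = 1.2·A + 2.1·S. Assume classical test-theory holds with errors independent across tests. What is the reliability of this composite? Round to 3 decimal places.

0.692

Var(C) = 1.2² + 2.1² + 2·[2.52·0.01] = 5.85 + 0.0504 = 5.9004.
With uncorrelated errors the cross-covariances are all true-score covariance, so they carry over unchanged; only the diagonal terms shrink to ρᵢσᵢ².
True-score variance = [1.2²·0.75 + 2.1²·0.67] + 0.0504 = 4.0347 + 0.0504 = 4.0851.
Reliability = 4.0851 / 5.9004 = 0.692.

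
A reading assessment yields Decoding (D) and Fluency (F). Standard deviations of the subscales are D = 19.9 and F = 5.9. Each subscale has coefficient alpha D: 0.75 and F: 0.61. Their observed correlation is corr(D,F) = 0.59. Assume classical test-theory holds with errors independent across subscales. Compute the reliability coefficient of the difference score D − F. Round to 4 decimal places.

Var(D−F) = 19.9² + 5.9² − 2·19.9·5.9·0.59 = 430.82 − 138.544 = 292.276.
With uncorrelated errors the cross-covariances are all true-score covariance, so they carry over unchanged; only the diagonal terms shrink to ρᵢσᵢ².
True-score variance = [19.9²·0.75 + 5.9²·0.61] − 138.544 = 318.242 − 138.544 = 179.698.
Reliability = 179.698 / 292.276 = 0.6148.

0.6148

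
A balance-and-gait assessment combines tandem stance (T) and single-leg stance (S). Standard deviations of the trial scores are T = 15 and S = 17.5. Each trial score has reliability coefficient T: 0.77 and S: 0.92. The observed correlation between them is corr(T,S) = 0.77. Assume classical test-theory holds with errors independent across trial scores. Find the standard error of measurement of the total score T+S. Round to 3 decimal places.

Var(total) = 531.25 + 404.25 = 935.5.
True-score variance = 455 + 404.25 = 859.25, so reliability = 0.9185.
Error variance = 935.5 − 859.25 = 76.25; SEM = √76.25 = 8.732.

8.732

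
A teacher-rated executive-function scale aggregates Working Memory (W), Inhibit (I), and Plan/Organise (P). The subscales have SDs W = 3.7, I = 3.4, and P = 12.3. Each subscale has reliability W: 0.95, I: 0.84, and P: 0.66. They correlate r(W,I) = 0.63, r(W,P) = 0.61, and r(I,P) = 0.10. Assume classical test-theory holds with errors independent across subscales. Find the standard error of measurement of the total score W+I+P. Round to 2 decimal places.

Var(total) = 176.54 + 79.737 = 256.277.
True-score variance = 122.567 + 79.737 = 202.304, so reliability = 0.7894.
Error variance = 256.277 − 202.304 = 53.9727; SEM = √53.9727 = 7.35.

7.35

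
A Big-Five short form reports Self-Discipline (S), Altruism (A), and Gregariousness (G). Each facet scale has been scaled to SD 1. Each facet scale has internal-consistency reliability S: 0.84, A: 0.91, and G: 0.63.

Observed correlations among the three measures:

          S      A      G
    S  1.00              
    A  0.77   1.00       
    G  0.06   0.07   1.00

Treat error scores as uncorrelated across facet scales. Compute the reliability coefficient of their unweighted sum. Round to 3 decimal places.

Var(S+A+G) = 3 + 2·[0.77 + 0.06 + 0.07] = 3 + 1.8 = 4.8.
Because errors are independent across components, Cov(Tᵢ,Tⱼ) = Cov(Xᵢ,Xⱼ); the off-diagonal part of the true-score variance is the same as above.
True-score variance = [0.84 + 0.91 + 0.63] + 1.8 = 2.38 + 1.8 = 4.18.
Reliability = 4.18 / 4.8 = 0.871.

0.871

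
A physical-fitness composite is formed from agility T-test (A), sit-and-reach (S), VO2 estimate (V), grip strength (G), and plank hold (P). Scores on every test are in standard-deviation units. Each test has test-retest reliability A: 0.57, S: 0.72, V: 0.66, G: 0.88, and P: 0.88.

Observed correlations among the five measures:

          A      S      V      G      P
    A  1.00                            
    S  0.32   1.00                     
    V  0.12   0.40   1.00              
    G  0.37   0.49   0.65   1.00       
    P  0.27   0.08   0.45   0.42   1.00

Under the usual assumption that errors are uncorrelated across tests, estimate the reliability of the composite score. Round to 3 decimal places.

Var(A+S+V+G+P) = 5 + 2·[0.32 + 0.12 + 0.37 + 0.27 + 0.40 + 0.49 + 0.08 + 0.65 + 0.45 + 0.42] = 5 + 7.14 = 12.14.
With uncorrelated errors the cross-covariances are all true-score covariance, so they carry over unchanged; only the diagonal terms shrink to ρᵢσᵢ².
True-score variance = [0.57 + 0.72 + 0.66 + 0.88 + 0.88] + 7.14 = 3.71 + 7.14 = 10.85.
Reliability = 10.85 / 12.14 = 0.894.

0.894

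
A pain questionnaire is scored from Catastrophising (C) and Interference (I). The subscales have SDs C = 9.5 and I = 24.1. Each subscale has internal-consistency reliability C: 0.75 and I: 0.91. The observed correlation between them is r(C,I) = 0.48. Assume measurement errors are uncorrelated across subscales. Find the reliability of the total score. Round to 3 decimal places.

0.916

Var(C+I) = 9.5² + 24.1² + 2·[9.5·24.1·0.48] = 671.06 + 219.792 = 890.852.
With uncorrelated errors the cross-covariances are all true-score covariance, so they carry over unchanged; only the diagonal terms shrink to ρᵢσᵢ².
True-score variance = [9.5²·0.75 + 24.1²·0.91] + 219.792 = 596.225 + 219.792 = 816.017.
Reliability = 816.017 / 890.852 = 0.916.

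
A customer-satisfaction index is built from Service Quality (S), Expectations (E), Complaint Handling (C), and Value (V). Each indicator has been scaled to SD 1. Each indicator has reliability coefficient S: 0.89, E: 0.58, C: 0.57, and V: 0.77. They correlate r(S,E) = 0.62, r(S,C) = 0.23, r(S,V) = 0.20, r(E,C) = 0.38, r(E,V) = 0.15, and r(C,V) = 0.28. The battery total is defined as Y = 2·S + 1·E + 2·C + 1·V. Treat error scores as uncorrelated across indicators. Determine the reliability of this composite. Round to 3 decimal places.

0.844

Var(Y) = 2² + 1 + 2² + 1 + 2·[2·0.62 + 4·0.23 + 2·0.20 + 2·0.38 + 0.15 + 2·0.28] = 10 + 8.06 = 18.06.
Under uncorrelated errors the observed covariances equal the true-score covariances, so only the own-variance terms attenuate.
True-score variance = [2²·0.89 + 0.58 + 2²·0.57 + 0.77] + 8.06 = 7.19 + 8.06 = 15.25.
Reliability = 15.25 / 18.06 = 0.844.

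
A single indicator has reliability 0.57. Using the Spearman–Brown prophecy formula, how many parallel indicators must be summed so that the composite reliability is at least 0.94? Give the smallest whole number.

k ≥ ρ*(1−ρ₁)/(ρ₁(1−ρ*)) = 0.94·0.43 / (0.57·0.06) = 11.819.
Smallest integer k = 12.

12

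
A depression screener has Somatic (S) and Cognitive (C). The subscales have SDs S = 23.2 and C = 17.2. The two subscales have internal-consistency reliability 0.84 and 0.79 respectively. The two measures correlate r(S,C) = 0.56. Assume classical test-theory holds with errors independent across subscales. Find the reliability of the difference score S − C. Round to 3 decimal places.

0.617

Var(S−C) = 23.2² + 17.2² − 2·23.2·17.2·0.56 = 834.08 − 446.925 = 387.155.
Because errors are independent across components, Cov(Tᵢ,Tⱼ) = Cov(Xᵢ,Xⱼ); the off-diagonal part of the true-score variance is the same as above.
True-score variance = [23.2²·0.84 + 17.2²·0.79] − 446.925 = 685.835 − 446.925 = 238.91.
Reliability = 238.91 / 387.155 = 0.617.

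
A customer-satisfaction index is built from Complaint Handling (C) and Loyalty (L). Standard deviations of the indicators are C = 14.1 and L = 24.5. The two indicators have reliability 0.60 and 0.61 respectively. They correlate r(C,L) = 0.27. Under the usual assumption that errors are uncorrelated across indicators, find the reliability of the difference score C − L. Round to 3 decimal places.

Var(C−L) = 14.1² + 24.5² − 2·14.1·24.5·0.27 = 799.06 − 186.543 = 612.517.
Because errors are independent across components, Cov(Tᵢ,Tⱼ) = Cov(Xᵢ,Xⱼ); the off-diagonal part of the true-score variance is the same as above.
True-score variance = [14.1²·0.60 + 24.5²·0.61] − 186.543 = 485.438 − 186.543 = 298.895.
Reliability = 298.895 / 612.517 = 0.488.

0.488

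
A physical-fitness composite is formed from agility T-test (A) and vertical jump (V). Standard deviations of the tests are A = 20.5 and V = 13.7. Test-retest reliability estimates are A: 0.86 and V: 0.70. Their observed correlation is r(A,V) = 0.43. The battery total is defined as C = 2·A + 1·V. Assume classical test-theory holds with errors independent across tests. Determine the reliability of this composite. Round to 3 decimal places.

0.876

Var(C) = 2²·20.5² + 13.7² + 2·[2·20.5·13.7·0.43] = 1868.69 + 483.062 = 2351.75.
Because errors are independent across components, Cov(Tᵢ,Tⱼ) = Cov(Xᵢ,Xⱼ); the off-diagonal part of the true-score variance is the same as above.
True-score variance = [2²·20.5²·0.86 + 13.7²·0.70] + 483.062 = 1577.04 + 483.062 = 2060.11.
Reliability = 2060.11 / 2351.75 = 0.876.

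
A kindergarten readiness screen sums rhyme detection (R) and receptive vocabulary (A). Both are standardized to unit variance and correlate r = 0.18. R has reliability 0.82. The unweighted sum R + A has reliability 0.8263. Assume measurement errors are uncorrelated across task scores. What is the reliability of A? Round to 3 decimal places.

0.770

Var(R+A) = 2 + 2·0.18 = 2.360.
True-score variance = ρ_R + ρ_A + 2·0.18, so 0.8263 = (0.82 + ρ_A + 0.36) / 2.360.
ρ_A = 0.8263·2.360 − 0.82 − 0.36 = 0.770.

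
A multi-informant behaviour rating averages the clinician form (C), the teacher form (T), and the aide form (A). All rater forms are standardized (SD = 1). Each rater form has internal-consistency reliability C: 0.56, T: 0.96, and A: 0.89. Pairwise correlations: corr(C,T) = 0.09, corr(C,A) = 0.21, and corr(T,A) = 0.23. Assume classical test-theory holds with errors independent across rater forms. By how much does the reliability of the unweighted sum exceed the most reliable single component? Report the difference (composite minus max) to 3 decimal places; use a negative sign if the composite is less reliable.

Var(sum) = 3 + 1.06 = 4.06; true-score variance = 2.41 + 1.06 = 3.47; composite reliability = 0.8547.
Max component reliability = 0.9600.
Difference = 0.8547 − 0.9600 = -0.105.

-0.105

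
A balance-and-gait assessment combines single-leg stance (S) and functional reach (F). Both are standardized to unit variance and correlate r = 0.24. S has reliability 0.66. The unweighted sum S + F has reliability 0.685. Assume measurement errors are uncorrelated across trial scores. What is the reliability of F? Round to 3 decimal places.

Var(S+F) = 2 + 2·0.24 = 2.480.
True-score variance = ρ_S + ρ_F + 2·0.24, so 0.685 = (0.66 + ρ_F + 0.48) / 2.480.
ρ_F = 0.685·2.480 − 0.66 − 0.48 = 0.559.

0.559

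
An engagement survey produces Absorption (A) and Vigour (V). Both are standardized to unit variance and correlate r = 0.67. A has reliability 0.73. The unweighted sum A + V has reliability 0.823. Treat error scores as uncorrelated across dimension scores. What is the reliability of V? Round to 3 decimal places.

Var(A+V) = 2 + 2·0.67 = 3.340.
True-score variance = ρ_A + ρ_V + 2·0.67, so 0.823 = (0.73 + ρ_V + 1.34) / 3.340.
ρ_V = 0.823·3.340 − 0.73 − 1.34 = 0.679.

0.679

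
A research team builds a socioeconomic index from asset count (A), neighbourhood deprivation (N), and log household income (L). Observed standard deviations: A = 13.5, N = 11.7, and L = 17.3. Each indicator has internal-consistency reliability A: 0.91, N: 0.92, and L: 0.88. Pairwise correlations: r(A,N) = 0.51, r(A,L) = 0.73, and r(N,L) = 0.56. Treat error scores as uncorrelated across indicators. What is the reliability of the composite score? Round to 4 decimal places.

Var(A+N+L) = 13.5² + 11.7² + 17.3² + 2·[13.5·11.7·0.51 + 13.5·17.3·0.73 + 11.7·17.3·0.56] = 618.43 + 728.791 = 1347.22.
Under uncorrelated errors the observed covariances equal the true-score covariances, so only the own-variance terms attenuate.
True-score variance = [13.5²·0.91 + 11.7²·0.92 + 17.3²·0.88] + 728.791 = 555.161 + 728.791 = 1283.95.
Reliability = 1283.95 / 1347.22 = 0.9530.

0.9530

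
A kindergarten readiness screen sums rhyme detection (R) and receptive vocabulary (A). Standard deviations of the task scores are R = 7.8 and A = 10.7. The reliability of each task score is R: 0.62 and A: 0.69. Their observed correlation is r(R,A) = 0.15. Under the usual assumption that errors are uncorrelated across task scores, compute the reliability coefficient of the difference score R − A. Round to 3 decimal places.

0.610

Var(R−A) = 7.8² + 10.7² − 2·7.8·10.7·0.15 = 175.33 − 25.038 = 150.292.
With uncorrelated errors the cross-covariances are all true-score covariance, so they carry over unchanged; only the diagonal terms shrink to ρᵢσᵢ².
True-score variance = [7.8²·0.62 + 10.7²·0.69] − 25.038 = 116.719 − 25.038 = 91.6809.
Reliability = 91.6809 / 150.292 = 0.610.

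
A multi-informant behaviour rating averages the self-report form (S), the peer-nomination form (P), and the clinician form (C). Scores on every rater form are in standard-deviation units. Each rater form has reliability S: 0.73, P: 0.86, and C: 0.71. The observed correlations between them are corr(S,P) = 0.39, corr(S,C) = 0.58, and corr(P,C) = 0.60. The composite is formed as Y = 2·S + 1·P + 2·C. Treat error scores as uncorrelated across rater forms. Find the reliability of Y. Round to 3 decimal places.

Var(Y) = 2² + 1 + 2² + 2·[2·0.39 + 4·0.58 + 2·0.60] = 9 + 8.6 = 17.6.
Under uncorrelated errors the observed covariances equal the true-score covariances, so only the own-variance terms attenuate.
True-score variance = [2²·0.73 + 0.86 + 2²·0.71] + 8.6 = 6.62 + 8.6 = 15.22.
Reliability = 15.22 / 17.6 = 0.865.

0.865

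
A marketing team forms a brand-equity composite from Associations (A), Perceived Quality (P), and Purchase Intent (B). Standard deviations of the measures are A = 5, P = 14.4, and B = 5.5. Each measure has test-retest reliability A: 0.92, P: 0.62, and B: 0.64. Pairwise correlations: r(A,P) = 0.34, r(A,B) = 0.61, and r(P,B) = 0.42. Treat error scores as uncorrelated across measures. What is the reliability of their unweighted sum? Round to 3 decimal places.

Var(A+P+B) = 5² + 14.4² + 5.5² + 2·[5·14.4·0.34 + 5·5.5·0.61 + 14.4·5.5·0.42] = 262.61 + 149.038 = 411.648.
Because errors are independent across components, Cov(Tᵢ,Tⱼ) = Cov(Xᵢ,Xⱼ); the off-diagonal part of the true-score variance is the same as above.
True-score variance = [5²·0.92 + 14.4²·0.62 + 5.5²·0.64] + 149.038 = 170.923 + 149.038 = 319.961.
Reliability = 319.961 / 411.648 = 0.777.

0.777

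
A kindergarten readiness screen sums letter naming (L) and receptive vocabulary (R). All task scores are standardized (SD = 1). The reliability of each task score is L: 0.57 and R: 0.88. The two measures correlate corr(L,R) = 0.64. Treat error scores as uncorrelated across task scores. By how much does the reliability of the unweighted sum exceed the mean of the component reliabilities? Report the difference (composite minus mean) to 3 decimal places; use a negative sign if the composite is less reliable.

Var(sum) = 2 + 1.28 = 3.28; true-score variance = 1.45 + 1.28 = 2.73; composite reliability = 0.8323.
Mean component reliability = 0.7250.
Difference = 0.8323 − 0.7250 = 0.107.

0.107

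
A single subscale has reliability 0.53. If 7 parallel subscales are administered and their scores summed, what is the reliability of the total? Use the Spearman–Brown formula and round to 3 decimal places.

ρ_k = kρ / (1 + (k−1)ρ) = 7·0.53 / (1 + 6·0.53) = 3.710 / 4.180 = 0.888.

0.888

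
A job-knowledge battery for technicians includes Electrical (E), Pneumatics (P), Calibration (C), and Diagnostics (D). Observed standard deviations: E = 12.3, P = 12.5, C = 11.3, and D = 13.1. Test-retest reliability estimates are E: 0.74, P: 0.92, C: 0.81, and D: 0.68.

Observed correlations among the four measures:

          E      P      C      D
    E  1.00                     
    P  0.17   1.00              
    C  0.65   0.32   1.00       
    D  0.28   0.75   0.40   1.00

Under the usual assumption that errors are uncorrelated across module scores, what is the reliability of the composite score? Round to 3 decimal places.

Var(E+P+C+D) = 12.3² + 12.5² + 11.3² + 13.1² + 2·[12.3·12.5·0.17 + 12.3·11.3·0.65 + 12.3·13.1·0.28 + 12.5·11.3·0.32 + 12.5·13.1·0.75 + 11.3·13.1·0.40] = 606.84 + 777.644 = 1384.48.
With uncorrelated errors the cross-covariances are all true-score covariance, so they carry over unchanged; only the diagonal terms shrink to ρᵢσᵢ².
True-score variance = [12.3²·0.74 + 12.5²·0.92 + 11.3²·0.81 + 13.1²·0.68] + 777.644 = 475.828 + 777.644 = 1253.47.
Reliability = 1253.47 / 1384.48 = 0.905.

0.905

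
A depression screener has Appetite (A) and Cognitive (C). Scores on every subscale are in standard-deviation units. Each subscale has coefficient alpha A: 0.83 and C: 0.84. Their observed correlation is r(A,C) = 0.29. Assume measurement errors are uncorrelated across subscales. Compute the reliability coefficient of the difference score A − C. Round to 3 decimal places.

0.768

Var(A−C) = 1 + 1 − 2·0.29 = 2 − 0.58 = 1.42.
With uncorrelated errors the cross-covariances are all true-score covariance, so they carry over unchanged; only the diagonal terms shrink to ρᵢσᵢ².
True-score variance = [0.83 + 0.84] − 0.58 = 1.67 − 0.58 = 1.09.
Reliability = 1.09 / 1.42 = 0.768.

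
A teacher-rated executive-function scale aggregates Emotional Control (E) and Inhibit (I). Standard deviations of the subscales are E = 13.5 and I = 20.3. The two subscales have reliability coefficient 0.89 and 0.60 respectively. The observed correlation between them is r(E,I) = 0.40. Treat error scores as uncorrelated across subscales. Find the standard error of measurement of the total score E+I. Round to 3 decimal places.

Var(total) = 594.34 + 219.24 = 813.58.
True-score variance = 409.457 + 219.24 = 628.697, so reliability = 0.7728.
Error variance = 813.58 − 628.697 = 184.884; SEM = √184.884 = 13.597.

13.597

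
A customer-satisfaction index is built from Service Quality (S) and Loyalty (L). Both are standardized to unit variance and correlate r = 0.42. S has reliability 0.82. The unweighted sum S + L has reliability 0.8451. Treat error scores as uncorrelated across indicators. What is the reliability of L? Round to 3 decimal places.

Var(S+L) = 2 + 2·0.42 = 2.840.
True-score variance = ρ_S + ρ_L + 2·0.42, so 0.8451 = (0.82 + ρ_L + 0.84) / 2.840.
ρ_L = 0.8451·2.840 − 0.82 − 0.84 = 0.740.

0.740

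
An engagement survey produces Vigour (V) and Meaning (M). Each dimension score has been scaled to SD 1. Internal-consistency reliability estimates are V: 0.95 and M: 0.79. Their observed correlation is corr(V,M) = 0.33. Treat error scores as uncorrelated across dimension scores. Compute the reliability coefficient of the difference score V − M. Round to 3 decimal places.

Var(V−M) = 1 + 1 − 2·0.33 = 2 − 0.66 = 1.34.
With uncorrelated errors the cross-covariances are all true-score covariance, so they carry over unchanged; only the diagonal terms shrink to ρᵢσᵢ².
True-score variance = [0.95 + 0.79] − 0.66 = 1.74 − 0.66 = 1.08.
Reliability = 1.08 / 1.34 = 0.806.

0.806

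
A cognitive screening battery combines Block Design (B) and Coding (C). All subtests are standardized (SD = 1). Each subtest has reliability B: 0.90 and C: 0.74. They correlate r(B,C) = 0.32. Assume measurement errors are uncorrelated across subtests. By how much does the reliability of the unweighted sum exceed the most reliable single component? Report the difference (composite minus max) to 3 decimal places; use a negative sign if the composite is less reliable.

-0.036

Var(sum) = 2 + 0.64 = 2.64; true-score variance = 1.64 + 0.64 = 2.28; composite reliability = 0.8636.
Max component reliability = 0.9000.
Difference = 0.8636 − 0.9000 = -0.036.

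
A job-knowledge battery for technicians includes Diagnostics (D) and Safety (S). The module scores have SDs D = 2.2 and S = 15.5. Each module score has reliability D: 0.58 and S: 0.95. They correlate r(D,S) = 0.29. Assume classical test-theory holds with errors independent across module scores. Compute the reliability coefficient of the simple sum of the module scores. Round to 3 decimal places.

0.947

Var(D+S) = 2.2² + 15.5² + 2·[2.2·15.5·0.29] = 245.09 + 19.778 = 264.868.
Because errors are independent across components, Cov(Tᵢ,Tⱼ) = Cov(Xᵢ,Xⱼ); the off-diagonal part of the true-score variance is the same as above.
True-score variance = [2.2²·0.58 + 15.5²·0.95] + 19.778 = 231.045 + 19.778 = 250.823.
Reliability = 250.823 / 264.868 = 0.947.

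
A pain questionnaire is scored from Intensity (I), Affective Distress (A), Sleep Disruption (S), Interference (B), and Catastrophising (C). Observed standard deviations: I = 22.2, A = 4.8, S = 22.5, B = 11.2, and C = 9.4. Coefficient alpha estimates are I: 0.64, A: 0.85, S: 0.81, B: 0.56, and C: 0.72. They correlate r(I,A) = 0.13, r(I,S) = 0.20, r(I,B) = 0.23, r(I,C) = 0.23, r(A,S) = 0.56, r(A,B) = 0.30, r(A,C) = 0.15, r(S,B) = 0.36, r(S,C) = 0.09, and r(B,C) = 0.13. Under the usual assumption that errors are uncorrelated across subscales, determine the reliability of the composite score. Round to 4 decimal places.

0.8290

Var(I+A+S+B+C) = 22.2² + 4.8² + 22.5² + 11.2² + 9.4² + 2·[22.2·4.8·0.13 + 22.2·22.5·0.20 + 22.2·11.2·0.23 + 22.2·9.4·0.23 + 4.8·22.5·0.56 + 4.8·11.2·0.30 + 4.8·9.4·0.15 + 22.5·11.2·0.36 + 22.5·9.4·0.09 + 11.2·9.4·0.13] = 1235.93 + 851.508 = 2087.44.
With uncorrelated errors the cross-covariances are all true-score covariance, so they carry over unchanged; only the diagonal terms shrink to ρᵢσᵢ².
True-score variance = [22.2²·0.64 + 4.8²·0.85 + 22.5²·0.81 + 11.2²·0.56 + 9.4²·0.72] + 851.508 = 878.93 + 851.508 = 1730.44.
Reliability = 1730.44 / 2087.44 = 0.8290.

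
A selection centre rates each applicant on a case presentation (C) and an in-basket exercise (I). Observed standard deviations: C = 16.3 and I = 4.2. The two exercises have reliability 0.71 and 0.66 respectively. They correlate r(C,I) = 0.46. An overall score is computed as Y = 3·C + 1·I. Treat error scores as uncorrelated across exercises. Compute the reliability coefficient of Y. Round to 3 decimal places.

Var(Y) = 3²·16.3² + 4.2² + 2·[3·16.3·4.2·0.46] = 2408.85 + 188.95 = 2597.8.
Because errors are independent across components, Cov(Tᵢ,Tⱼ) = Cov(Xᵢ,Xⱼ); the off-diagonal part of the true-score variance is the same as above.
True-score variance = [3²·16.3²·0.71 + 4.2²·0.66] + 188.95 = 1709.4 + 188.95 = 1898.35.
Reliability = 1898.35 / 2597.8 = 0.731.

0.731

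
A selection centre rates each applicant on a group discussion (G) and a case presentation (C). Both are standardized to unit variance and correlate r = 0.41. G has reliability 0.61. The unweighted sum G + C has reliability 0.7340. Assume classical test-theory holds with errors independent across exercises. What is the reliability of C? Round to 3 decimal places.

Var(G+C) = 2 + 2·0.41 = 2.820.
True-score variance = ρ_G + ρ_C + 2·0.41, so 0.7340 = (0.61 + ρ_C + 0.82) / 2.820.
ρ_C = 0.7340·2.820 − 0.61 − 0.82 = 0.640.

0.640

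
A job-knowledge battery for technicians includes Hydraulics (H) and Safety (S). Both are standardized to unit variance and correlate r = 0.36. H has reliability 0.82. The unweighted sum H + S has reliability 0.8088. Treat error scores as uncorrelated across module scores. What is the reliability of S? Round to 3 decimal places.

0.660

Var(H+S) = 2 + 2·0.36 = 2.720.
True-score variance = ρ_H + ρ_S + 2·0.36, so 0.8088 = (0.82 + ρ_S + 0.72) / 2.720.
ρ_S = 0.8088·2.720 − 0.82 − 0.72 = 0.660.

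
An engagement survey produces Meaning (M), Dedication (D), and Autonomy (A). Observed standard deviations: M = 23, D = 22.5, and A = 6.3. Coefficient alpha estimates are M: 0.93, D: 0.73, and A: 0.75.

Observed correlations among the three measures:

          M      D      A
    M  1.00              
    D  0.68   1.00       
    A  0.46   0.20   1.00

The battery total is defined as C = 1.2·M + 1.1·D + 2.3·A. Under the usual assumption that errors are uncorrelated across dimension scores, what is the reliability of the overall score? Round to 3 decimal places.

Var(C) = 1.2²·23² + 1.1²·22.5² + 2.3²·6.3² + 2·[1.32·23·22.5·0.68 + 2.76·23·6.3·0.46 + 2.53·22.5·6.3·0.20] = 1584.28 + 1440.4 = 3024.68.
Because errors are independent across components, Cov(Tᵢ,Tⱼ) = Cov(Xᵢ,Xⱼ); the off-diagonal part of the true-score variance is the same as above.
True-score variance = [1.2²·23²·0.93 + 1.1²·22.5²·0.73 + 2.3²·6.3²·0.75] + 1440.4 = 1313.08 + 1440.4 = 2753.47.
Reliability = 2753.47 / 3024.68 = 0.910.

0.910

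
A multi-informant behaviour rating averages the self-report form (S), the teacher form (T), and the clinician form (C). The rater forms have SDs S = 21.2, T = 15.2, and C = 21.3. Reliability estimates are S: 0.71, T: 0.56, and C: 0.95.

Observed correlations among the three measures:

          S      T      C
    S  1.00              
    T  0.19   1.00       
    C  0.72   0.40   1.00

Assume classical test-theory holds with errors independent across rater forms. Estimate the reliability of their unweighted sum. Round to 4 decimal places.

Var(S+T+C) = 21.2² + 15.2² + 21.3² + 2·[21.2·15.2·0.19 + 21.2·21.3·0.72 + 15.2·21.3·0.40] = 1134.17 + 1031.71 = 2165.88.
With uncorrelated errors the cross-covariances are all true-score covariance, so they carry over unchanged; only the diagonal terms shrink to ρᵢσᵢ².
True-score variance = [21.2²·0.71 + 15.2²·0.56 + 21.3²·0.95] + 1031.71 = 879.49 + 1031.71 = 1911.2.
Reliability = 1911.2 / 2165.88 = 0.8824.

0.8824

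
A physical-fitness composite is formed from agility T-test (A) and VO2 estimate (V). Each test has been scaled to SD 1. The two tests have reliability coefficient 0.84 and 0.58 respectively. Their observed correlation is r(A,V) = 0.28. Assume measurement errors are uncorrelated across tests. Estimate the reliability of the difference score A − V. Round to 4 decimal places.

Var(A−V) = 1 + 1 − 2·0.28 = 2 − 0.56 = 1.44.
Because errors are independent across components, Cov(Tᵢ,Tⱼ) = Cov(Xᵢ,Xⱼ); the off-diagonal part of the true-score variance is the same as above.
True-score variance = [0.84 + 0.58] − 0.56 = 1.42 − 0.56 = 0.86.
Reliability = 0.86 / 1.44 = 0.5972.

0.5972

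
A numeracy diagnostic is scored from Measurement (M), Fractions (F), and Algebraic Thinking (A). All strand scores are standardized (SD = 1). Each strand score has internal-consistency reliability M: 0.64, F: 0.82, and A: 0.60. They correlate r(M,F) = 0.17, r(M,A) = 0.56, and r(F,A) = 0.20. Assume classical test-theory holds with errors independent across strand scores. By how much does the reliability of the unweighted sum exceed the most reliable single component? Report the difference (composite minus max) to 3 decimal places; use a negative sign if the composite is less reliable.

-0.013

Var(sum) = 3 + 1.86 = 4.86; true-score variance = 2.06 + 1.86 = 3.92; composite reliability = 0.8066.
Max component reliability = 0.8200.
Difference = 0.8066 − 0.8200 = -0.013.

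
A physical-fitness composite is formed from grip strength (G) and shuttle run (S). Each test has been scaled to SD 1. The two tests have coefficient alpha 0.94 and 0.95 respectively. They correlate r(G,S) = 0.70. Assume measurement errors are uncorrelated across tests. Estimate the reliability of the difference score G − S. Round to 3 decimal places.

Var(G−S) = 1 + 1 − 2·0.70 = 2 − 1.4 = 0.6.
Because errors are independent across components, Cov(Tᵢ,Tⱼ) = Cov(Xᵢ,Xⱼ); the off-diagonal part of the true-score variance is the same as above.
True-score variance = [0.94 + 0.95] − 1.4 = 1.89 − 1.4 = 0.49.
Reliability = 0.49 / 0.6 = 0.817.

0.817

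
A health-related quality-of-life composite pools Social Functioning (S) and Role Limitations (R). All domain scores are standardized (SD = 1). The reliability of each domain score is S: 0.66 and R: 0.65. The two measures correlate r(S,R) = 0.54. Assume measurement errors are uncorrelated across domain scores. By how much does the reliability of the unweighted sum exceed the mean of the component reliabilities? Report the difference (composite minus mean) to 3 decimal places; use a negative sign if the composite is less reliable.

0.121

Var(sum) = 2 + 1.08 = 3.08; true-score variance = 1.31 + 1.08 = 2.39; composite reliability = 0.7760.
Mean component reliability = 0.6550.
Difference = 0.7760 − 0.6550 = 0.121.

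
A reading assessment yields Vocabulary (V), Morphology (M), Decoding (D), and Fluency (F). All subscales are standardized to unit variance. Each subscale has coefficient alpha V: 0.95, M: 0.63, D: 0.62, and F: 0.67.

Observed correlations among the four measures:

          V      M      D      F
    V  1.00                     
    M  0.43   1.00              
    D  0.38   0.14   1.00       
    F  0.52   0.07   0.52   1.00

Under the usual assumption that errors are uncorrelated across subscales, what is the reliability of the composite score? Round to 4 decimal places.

0.8608

Var(V+M+D+F) = 4 + 2·[0.43 + 0.38 + 0.52 + 0.14 + 0.07 + 0.52] = 4 + 4.12 = 8.12.
Because errors are independent across components, Cov(Tᵢ,Tⱼ) = Cov(Xᵢ,Xⱼ); the off-diagonal part of the true-score variance is the same as above.
True-score variance = [0.95 + 0.63 + 0.62 + 0.67] + 4.12 = 2.87 + 4.12 = 6.99.
Reliability = 6.99 / 8.12 = 0.8608.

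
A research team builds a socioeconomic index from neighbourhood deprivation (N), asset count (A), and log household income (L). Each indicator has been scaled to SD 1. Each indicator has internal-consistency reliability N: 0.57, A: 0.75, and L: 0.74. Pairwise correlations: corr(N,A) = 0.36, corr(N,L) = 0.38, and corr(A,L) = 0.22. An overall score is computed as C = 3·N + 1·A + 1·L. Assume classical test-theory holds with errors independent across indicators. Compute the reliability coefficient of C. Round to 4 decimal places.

0.7242

Var(C) = 3² + 1 + 1 + 2·[3·0.36 + 3·0.38 + 0.22] = 11 + 4.88 = 15.88.
With uncorrelated errors the cross-covariances are all true-score covariance, so they carry over unchanged; only the diagonal terms shrink to ρᵢσᵢ².
True-score variance = [3²·0.57 + 0.75 + 0.74] + 4.88 = 6.62 + 4.88 = 11.5.
Reliability = 11.5 / 15.88 = 0.7242.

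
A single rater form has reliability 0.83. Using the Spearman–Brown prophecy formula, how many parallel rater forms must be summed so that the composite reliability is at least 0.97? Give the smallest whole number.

7

k ≥ ρ*(1−ρ₁)/(ρ₁(1−ρ*)) = 0.97·0.17 / (0.83·0.03) = 6.622.
Smallest integer k = 7.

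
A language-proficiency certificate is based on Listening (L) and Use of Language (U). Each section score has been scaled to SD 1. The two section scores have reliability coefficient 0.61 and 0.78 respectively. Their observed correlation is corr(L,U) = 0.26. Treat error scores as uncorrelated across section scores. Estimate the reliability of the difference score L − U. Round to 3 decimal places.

0.588

Var(L−U) = 1 + 1 − 2·0.26 = 2 − 0.52 = 1.48.
Under uncorrelated errors the observed covariances equal the true-score covariances, so only the own-variance terms attenuate.
True-score variance = [0.61 + 0.78] − 0.52 = 1.39 − 0.52 = 0.87.
Reliability = 0.87 / 1.48 = 0.588.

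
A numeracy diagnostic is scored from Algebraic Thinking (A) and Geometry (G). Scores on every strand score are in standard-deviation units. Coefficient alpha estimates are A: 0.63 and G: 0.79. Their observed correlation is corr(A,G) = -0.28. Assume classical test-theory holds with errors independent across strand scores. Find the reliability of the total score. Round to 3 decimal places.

0.597

Var(A+G) = 2 + 2·[(-0.28)] = 2 − 0.56 = 1.44.
Under uncorrelated errors the observed covariances equal the true-score covariances, so only the own-variance terms attenuate.
True-score variance = [0.63 + 0.79] − 0.56 = 1.42 − 0.56 = 0.86.
Reliability = 0.86 / 1.44 = 0.597.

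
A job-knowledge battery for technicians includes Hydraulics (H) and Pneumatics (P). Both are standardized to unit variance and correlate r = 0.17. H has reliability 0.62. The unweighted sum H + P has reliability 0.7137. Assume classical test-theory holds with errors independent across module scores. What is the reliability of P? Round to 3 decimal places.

Var(H+P) = 2 + 2·0.17 = 2.340.
True-score variance = ρ_H + ρ_P + 2·0.17, so 0.7137 = (0.62 + ρ_P + 0.34) / 2.340.
ρ_P = 0.7137·2.340 − 0.62 − 0.34 = 0.710.

0.710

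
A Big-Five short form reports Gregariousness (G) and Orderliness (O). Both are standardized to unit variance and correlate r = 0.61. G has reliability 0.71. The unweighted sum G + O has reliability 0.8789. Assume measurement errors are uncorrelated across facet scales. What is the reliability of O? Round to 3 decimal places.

Var(G+O) = 2 + 2·0.61 = 3.220.
True-score variance = ρ_G + ρ_O + 2·0.61, so 0.8789 = (0.71 + ρ_O + 1.22) / 3.220.
ρ_O = 0.8789·3.220 − 0.71 − 1.22 = 0.900.

0.900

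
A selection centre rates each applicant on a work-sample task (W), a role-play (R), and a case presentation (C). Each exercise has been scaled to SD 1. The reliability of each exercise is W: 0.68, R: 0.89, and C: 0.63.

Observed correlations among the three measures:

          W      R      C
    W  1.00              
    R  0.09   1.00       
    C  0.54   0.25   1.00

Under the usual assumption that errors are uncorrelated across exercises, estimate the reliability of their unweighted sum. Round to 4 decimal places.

0.8319

Var(W+R+C) = 3 + 2·[0.09 + 0.54 + 0.25] = 3 + 1.76 = 4.76.
With uncorrelated errors the cross-covariances are all true-score covariance, so they carry over unchanged; only the diagonal terms shrink to ρᵢσᵢ².
True-score variance = [0.68 + 0.89 + 0.63] + 1.76 = 2.2 + 1.76 = 3.96.
Reliability = 3.96 / 4.76 = 0.8319.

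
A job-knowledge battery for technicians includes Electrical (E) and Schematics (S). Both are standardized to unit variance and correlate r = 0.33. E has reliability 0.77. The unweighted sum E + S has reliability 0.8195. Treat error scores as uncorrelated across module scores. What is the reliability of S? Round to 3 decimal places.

Var(E+S) = 2 + 2·0.33 = 2.660.
True-score variance = ρ_E + ρ_S + 2·0.33, so 0.8195 = (0.77 + ρ_S + 0.66) / 2.660.
ρ_S = 0.8195·2.660 − 0.77 − 0.66 = 0.750.

0.750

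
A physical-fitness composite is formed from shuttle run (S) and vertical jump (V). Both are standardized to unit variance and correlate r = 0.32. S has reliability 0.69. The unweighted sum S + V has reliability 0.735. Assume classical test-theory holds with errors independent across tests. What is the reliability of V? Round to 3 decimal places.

Var(S+V) = 2 + 2·0.32 = 2.640.
True-score variance = ρ_S + ρ_V + 2·0.32, so 0.735 = (0.69 + ρ_V + 0.64) / 2.640.
ρ_V = 0.735·2.640 − 0.69 − 0.64 = 0.610.

0.610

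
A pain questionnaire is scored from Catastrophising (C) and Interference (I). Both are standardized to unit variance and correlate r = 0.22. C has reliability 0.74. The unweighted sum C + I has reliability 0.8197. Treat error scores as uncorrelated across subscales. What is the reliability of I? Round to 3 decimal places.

0.820

Var(C+I) = 2 + 2·0.22 = 2.440.
True-score variance = ρ_C + ρ_I + 2·0.22, so 0.8197 = (0.74 + ρ_I + 0.44) / 2.440.
ρ_I = 0.8197·2.440 − 0.74 − 0.44 = 0.820.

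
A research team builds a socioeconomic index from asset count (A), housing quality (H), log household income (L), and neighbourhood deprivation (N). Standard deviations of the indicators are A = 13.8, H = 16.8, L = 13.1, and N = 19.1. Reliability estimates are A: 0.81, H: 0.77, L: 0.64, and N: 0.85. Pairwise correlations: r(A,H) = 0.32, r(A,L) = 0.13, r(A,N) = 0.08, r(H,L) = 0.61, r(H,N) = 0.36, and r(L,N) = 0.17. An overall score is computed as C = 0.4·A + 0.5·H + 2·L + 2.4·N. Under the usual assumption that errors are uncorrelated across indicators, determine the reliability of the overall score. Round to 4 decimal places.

Var(C) = 0.4²·13.8² + 0.5²·16.8² + 2²·13.1² + 2.4²·19.1² + 2·[0.2·13.8·16.8·0.32 + 0.8·13.8·13.1·0.13 + 0.96·13.8·19.1·0.08 + 16.8·13.1·0.61 + 1.2·16.8·19.1·0.36 + 4.8·13.1·19.1·0.17] = 2888.78 + 1061.84 = 3950.62.
Because errors are independent across components, Cov(Tᵢ,Tⱼ) = Cov(Xᵢ,Xⱼ); the off-diagonal part of the true-score variance is the same as above.
True-score variance = [0.4²·13.8²·0.81 + 0.5²·16.8²·0.77 + 2²·13.1²·0.64 + 2.4²·19.1²·0.85] + 1061.84 = 2304.44 + 1061.84 = 3366.29.
Reliability = 3366.29 / 3950.62 = 0.8521.

0.8521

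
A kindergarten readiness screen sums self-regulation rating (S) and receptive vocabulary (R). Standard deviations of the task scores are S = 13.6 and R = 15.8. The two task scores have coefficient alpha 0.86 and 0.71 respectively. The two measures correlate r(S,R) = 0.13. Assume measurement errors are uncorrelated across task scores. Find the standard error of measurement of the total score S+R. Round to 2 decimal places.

Var(total) = 434.6 + 55.8688 = 490.469.
True-score variance = 336.31 + 55.8688 = 392.179, so reliability = 0.7996.
Error variance = 490.469 − 392.179 = 98.29; SEM = √98.29 = 9.91.

9.91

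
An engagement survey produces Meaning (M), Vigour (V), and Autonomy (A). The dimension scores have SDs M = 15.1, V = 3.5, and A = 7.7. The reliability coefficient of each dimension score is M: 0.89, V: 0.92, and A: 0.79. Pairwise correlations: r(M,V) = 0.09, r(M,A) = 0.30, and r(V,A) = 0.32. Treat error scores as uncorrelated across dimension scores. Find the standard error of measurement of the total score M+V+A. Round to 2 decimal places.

Var(total) = 299.55 + 96.523 = 396.073.
True-score variance = 261.038 + 96.523 = 357.561, so reliability = 0.9028.
Error variance = 396.073 − 357.561 = 38.512; SEM = √38.512 = 6.21.

6.21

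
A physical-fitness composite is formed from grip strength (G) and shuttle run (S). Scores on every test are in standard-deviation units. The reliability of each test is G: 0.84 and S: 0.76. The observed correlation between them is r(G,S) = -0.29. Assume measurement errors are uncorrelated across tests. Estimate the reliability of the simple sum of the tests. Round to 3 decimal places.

Var(G+S) = 2 + 2·[(-0.29)] = 2 − 0.58 = 1.42.
With uncorrelated errors the cross-covariances are all true-score covariance, so they carry over unchanged; only the diagonal terms shrink to ρᵢσᵢ².
True-score variance = [0.84 + 0.76] − 0.58 = 1.6 − 0.58 = 1.02.
Reliability = 1.02 / 1.42 = 0.718.

0.718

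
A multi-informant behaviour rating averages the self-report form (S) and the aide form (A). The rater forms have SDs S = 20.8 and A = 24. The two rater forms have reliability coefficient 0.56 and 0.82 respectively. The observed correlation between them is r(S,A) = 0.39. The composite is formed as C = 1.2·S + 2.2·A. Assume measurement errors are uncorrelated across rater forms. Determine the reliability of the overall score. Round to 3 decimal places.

Var(C) = 1.2²·20.8² + 2.2²·24² + 2·[2.64·20.8·24·0.39] = 3410.84 + 1027.95 = 4438.79.
Because errors are independent across components, Cov(Tᵢ,Tⱼ) = Cov(Xᵢ,Xⱼ); the off-diagonal part of the true-score variance is the same as above.
True-score variance = [1.2²·20.8²·0.56 + 2.2²·24²·0.82] + 1027.95 = 2634.91 + 1027.95 = 3662.86.
Reliability = 3662.86 / 4438.79 = 0.825.

0.825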